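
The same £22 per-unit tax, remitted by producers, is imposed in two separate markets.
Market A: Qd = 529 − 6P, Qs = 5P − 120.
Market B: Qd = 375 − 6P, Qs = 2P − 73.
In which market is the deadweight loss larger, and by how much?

Market A: pre-tax P* = £59, Q* = 175; post-tax Q = 115; deadweight loss = £660.
Market B: pre-tax P* = £56, Q* = 39; post-tax Q = 6; deadweight loss = £363.
Difference: £660 vs £363 → market A is larger by £297.

Market A, by £297.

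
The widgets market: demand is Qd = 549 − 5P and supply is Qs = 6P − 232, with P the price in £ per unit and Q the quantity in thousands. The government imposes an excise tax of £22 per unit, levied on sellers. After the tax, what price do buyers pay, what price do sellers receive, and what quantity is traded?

Without the tax, 549 − 5P = 6P − 232 gives 11P = 781, so P* = £71 and Q* = 194.
With the tax collected from sellers, supply shifts: Qs = 6(P − 22) − 232.
Solving gives Q = 134 with buyers paying £83 and sellers receiving £61 (the £22 wedge).
The less price-elastic side of the market bears the larger share of a per-unit tax.

Buyers pay £83; sellers receive £61; quantity = 134.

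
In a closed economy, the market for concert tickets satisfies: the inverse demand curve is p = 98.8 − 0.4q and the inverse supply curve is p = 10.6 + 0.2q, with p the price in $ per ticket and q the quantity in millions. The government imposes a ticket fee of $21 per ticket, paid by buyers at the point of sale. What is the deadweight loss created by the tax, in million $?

Deadweight loss = $367.5 million.

Inverting to q(p) form: qd = 247 − 2.5p; qs = 5p − 53.
Without the tax, 247 − 2.5p = 5p − 53 gives 7.5p = 300, so p* = $40 and q* = 147.
With the tax collected from buyers, demand (in seller-price terms) shifts: qd = 247 − 2.5(p + 21).
New equilibrium: buyers pay $54, sellers receive $33, q = 112. (Wedge: pb − ps = 21.)
Quantity falls by |ΔQ| = |147 − 112| = 35.
DWL = ½ · t · |ΔQ| = ½ · 21 · 35 = $367.5.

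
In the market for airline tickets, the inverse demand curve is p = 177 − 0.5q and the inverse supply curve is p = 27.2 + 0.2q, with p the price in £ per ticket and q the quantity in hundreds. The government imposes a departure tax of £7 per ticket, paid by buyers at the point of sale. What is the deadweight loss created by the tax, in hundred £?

Deadweight loss = £35 hundred.

Inverting to q(p) form: qd = 354 − 2p; qs = 5p − 136.
Without the tax, 354 − 2p = 5p − 136 gives 7p = 490, so p* = £70 and q* = 214.
With the tax collected from buyers, demand (in seller-price terms) shifts: qd = 354 − 2(p + 7).
Solving gives q = 204 with buyers paying £75 and sellers receiving £68 (the £7 wedge).
Quantity falls by |ΔQ| = |214 − 204| = 10.
DWL = ½ · t · |ΔQ| = ½ · 7 · 10 = £35.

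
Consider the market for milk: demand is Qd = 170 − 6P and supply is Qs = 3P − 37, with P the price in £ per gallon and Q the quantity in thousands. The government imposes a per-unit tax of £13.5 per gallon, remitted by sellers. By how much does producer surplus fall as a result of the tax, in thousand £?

Producer surplus falls by £166.5 thousand.

Before the tax: set 170 − 6P = 3P − 37 → P* = £23, Q* = 32.
With the tax collected from sellers, supply shifts: Qs = 3(P − 13.5) − 37.
Solving gives Q = 5 with consumers paying £27.5 and sellers receiving £14 (the £13.5 wedge).
ΔPS is the trapezoid between Q = 5 and Q = 32 of height £9: ½ · (32 + 5) · 9 = £166.5.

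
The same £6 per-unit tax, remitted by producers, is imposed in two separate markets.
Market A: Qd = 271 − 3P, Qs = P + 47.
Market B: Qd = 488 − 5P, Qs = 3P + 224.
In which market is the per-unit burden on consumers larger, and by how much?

Market A: pre-tax P* = £56, Q* = 103; post-tax Q = 98.5; per-unit burden on consumers = £1.5.
Market B: pre-tax P* = £33, Q* = 323; post-tax Q = 311.75; per-unit burden on consumers = £2.25.
Difference: £1.5 vs £2.25 → market B is larger by £0.75.

Market B, by £0.75.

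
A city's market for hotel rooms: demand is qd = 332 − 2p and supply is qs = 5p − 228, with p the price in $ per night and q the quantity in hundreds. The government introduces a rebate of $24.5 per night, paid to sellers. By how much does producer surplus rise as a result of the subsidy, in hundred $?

Before the subsidy: set 332 − 2p = 5p − 228 → p* = $80, q* = 172.
With a per-unit subsidy paid to sellers, each receives p + 24.5 per unit sold, so supply becomes qs = 5(p + 24.5) − 228.
Solving gives q = 207 with buyers paying $62.5 and sellers receiving $87 (the $24.5 wedge).
ΔPS is the trapezoid between Q = 207 and Q = 172 of height $7: ½ · (172 + 207) · 7 = $1326.5.

Producer surplus rises by $1326.5 hundred.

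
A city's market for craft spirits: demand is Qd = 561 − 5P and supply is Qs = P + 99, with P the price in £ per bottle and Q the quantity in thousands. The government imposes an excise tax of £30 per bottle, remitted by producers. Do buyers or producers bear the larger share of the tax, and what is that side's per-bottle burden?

Without the tax, 561 − 5P = P + 99 gives 6P = 462, so P* = £77 and Q* = 176.
With the tax collected from producers, supply shifts: Qs = (P − 30) + 99.
New equilibrium: buyers pay £82, producers receive £52, Q = 151. (Wedge: Pb − Ps = 30.)
Per-bottle burden: buyers £5, producers £25.
Producers take the larger share because supply is less price-elastic here (demand slope 5 vs supply slope 1).
The less price-elastic side of the market bears the larger share of a per-unit tax.

Producers bear the larger share: £25 per bottle.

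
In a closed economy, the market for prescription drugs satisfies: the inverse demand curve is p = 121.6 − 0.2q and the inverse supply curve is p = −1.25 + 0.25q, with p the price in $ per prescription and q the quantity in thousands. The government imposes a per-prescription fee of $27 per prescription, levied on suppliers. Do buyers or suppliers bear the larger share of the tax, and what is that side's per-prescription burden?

Rewrite in direct form: qd = 608 − 5p and qs = 4p + 5.
Without the tax, 608 − 5p = 4p + 5 gives 9p = 603, so p* = $67 and q* = 273.
With the tax collected from suppliers, supply shifts: qs = 4(p − 27) + 5.
New equilibrium: buyers pay $79, suppliers receive $52, q = 213. (Wedge: pb − ps = 27.)
Per-prescription burden: buyers $12, suppliers $15.
Suppliers take the larger share because supply is less price-elastic here (demand slope 5 vs supply slope 4).

Suppliers bear the larger share: $15 per prescription.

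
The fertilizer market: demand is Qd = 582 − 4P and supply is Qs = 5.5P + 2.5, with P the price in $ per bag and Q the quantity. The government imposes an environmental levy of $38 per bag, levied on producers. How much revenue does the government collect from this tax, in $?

Tax revenue = $9500.

Without the tax, 582 − 4P = 5.5P + 2.5 gives 9.5P = 579.5, so P* = $61 and Q* = 338.
With the tax collected from producers, supply shifts: Qs = 5.5(P − 38) + 2.5.
New equilibrium: consumers pay $83, producers receive $45, Q = 250. (Wedge: Pb − Ps = 38.)
Revenue = t · Q = 38 · 250 = $9500.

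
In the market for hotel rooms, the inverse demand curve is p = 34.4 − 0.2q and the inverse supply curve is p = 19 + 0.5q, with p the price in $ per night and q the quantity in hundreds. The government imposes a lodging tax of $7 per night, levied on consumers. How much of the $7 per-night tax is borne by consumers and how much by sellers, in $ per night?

Rewrite in direct form: qd = 172 − 5p and qs = 2p − 38.
Without the tax, 172 − 5p = 2p − 38 gives 7p = 210, so p* = $30 and q* = 22.
With the tax collected from consumers, demand (in seller-price terms) shifts: qd = 172 − 5(p + 7).
New equilibrium: consumers pay $32, sellers receive $25, q = 12. (Wedge: pb − ps = 7.)
Burden on consumers: $2; on sellers: $5. (They sum to $7.)
The less price-elastic side of the market bears the larger share of a per-unit tax.

Consumers bear $2 per night; sellers bear $5 per night.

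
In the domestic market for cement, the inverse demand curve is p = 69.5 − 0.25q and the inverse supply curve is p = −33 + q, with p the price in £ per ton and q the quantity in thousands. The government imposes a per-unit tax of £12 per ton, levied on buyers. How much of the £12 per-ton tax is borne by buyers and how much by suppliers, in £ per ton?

Inverting to q(p) form: qd = 278 − 4p; qs = p + 33.
Without the tax, 278 − 4p = p + 33 gives 5p = 245, so p* = £49 and q* = 82.
With the tax collected from buyers, demand (in seller-price terms) shifts: qd = 278 − 4(p + 12).
Solving gives q = 72.4 with buyers paying £51.4 and suppliers receiving £39.4 (the £12 wedge).
Burden on buyers: £2.4; on suppliers: £9.6. (They sum to £12.)

Buyers bear £2.4 per ton; suppliers bear £9.6 per ton.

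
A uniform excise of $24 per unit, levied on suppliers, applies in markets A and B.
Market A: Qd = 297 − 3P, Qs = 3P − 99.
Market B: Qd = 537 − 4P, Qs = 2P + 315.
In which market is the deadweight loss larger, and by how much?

Market A, by $48.

Market A: pre-tax P* = $66, Q* = 99; post-tax Q = 63; deadweight loss = $432.
Market B: pre-tax P* = $37, Q* = 389; post-tax Q = 357; deadweight loss = $384.
Difference: $432 vs $384 → market A is larger by $48.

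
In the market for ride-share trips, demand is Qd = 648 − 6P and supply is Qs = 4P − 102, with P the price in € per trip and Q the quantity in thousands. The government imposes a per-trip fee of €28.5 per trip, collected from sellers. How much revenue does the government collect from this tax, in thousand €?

Without the tax, 648 − 6P = 4P − 102 gives 10P = 750, so P* = €75 and Q* = 198.
With the tax collected from sellers, supply shifts: Qs = 4(P − 28.5) − 102.
Solving gives Q = 129.6 with buyers paying €86.4 and sellers receiving €57.9 (the €28.5 wedge).
Revenue = t · Q = 28.5 · 129.6 = €3693.6.

Tax revenue = €3693.6 thousand.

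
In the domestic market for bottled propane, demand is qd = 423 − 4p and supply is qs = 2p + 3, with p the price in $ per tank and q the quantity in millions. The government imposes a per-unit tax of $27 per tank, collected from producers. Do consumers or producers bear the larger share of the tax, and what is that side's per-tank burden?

Without the tax, 423 − 4p = 2p + 3 gives 6p = 420, so p* = $70 and q* = 143.
With the tax collected from producers, supply shifts: qs = 2(p − 27) + 3.
New equilibrium: consumers pay $79, producers receive $52, q = 107. (Wedge: pb − ps = 27.)
Per-tank burden: consumers $9, producers $18.
Producers take the larger share because supply is less price-elastic here (demand slope 4 vs supply slope 2).
The less price-elastic side of the market bears the larger share of a per-unit tax.

Producers bear the larger share: $18 per tank.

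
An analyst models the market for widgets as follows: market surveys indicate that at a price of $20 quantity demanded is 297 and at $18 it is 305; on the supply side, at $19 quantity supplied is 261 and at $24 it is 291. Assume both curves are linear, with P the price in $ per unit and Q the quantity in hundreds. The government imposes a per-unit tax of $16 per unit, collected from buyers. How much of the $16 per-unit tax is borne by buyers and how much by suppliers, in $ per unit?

Buyers bear $9.6 per unit; suppliers bear $6.4 per unit.

Demand slope: (305 − 297)/(18 − 20) = -4, so Qd = 377 − 4P.
Supply slope: (291 − 261)/(24 − 19) = 6, so Qs = 6P + 147.
Without the tax, 377 − 4P = 6P + 147 gives 10P = 230, so P* = $23 and Q* = 285.
With the tax collected from buyers, demand (in seller-price terms) shifts: Qd = 377 − 4(P + 16).
New equilibrium: buyers pay $32.6, suppliers receive $16.6, Q = 246.6. (Wedge: Pb − Ps = 16.)
Burden on buyers: $9.6; on suppliers: $6.4. (They sum to $16.)
The less price-elastic side of the market bears the larger share of a per-unit tax.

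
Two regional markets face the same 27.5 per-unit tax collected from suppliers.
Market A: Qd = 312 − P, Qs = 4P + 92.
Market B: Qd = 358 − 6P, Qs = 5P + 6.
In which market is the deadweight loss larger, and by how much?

Market A: pre-tax P* = 44, Q* = 268; post-tax Q = 246; deadweight loss = 302.5.
Market B: pre-tax P* = 32, Q* = 166; post-tax Q = 91; deadweight loss = 1031.25.
Difference: 302.5 vs 1031.25 → market B is larger by 728.75.

Market B, by 728.75.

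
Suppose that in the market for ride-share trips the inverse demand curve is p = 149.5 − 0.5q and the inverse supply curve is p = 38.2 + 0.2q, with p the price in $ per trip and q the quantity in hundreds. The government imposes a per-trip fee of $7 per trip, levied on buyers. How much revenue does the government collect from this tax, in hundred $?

Rewrite in direct form: qd = 299 − 2p and qs = 5p − 191.
Without the tax, 299 − 2p = 5p − 191 gives 7p = 490, so p* = $70 and q* = 159.
With the tax collected from buyers, demand (in seller-price terms) shifts: qd = 299 − 2(p + 7).
New equilibrium: buyers pay $75, suppliers receive $68, q = 149. (Wedge: pb − ps = 7.)
Revenue = t · Q = 7 · 149 = $1043.

Tax revenue = $1043 hundred.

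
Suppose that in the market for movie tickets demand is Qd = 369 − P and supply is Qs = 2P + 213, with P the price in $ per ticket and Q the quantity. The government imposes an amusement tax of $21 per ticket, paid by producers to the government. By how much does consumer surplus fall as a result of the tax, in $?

Before the tax: set 369 − P = 2P + 213 → P* = $52, Q* = 317.
With the tax collected from producers, supply shifts: Qs = 2(P − 21) + 213.
New equilibrium: buyers pay $66, producers receive $45, Q = 303. (Wedge: Pb − Ps = 21.)
ΔCS is the trapezoid between Q = 303 and Q = 317 of height $14: ½ · (317 + 303) · 14 = $4340.

Consumer surplus falls by $4340.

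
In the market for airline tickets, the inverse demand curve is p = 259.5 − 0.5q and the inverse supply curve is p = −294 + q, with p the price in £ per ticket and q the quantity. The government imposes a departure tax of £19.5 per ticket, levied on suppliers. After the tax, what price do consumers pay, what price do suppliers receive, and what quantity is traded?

Consumers pay £81.5; suppliers receive £62; quantity = 356.

Inverting to q(p) form: qd = 519 − 2p; qs = p + 294.
Without the tax, 519 − 2p = p + 294 gives 3p = 225, so p* = £75 and q* = 369.
With the tax collected from suppliers, supply shifts: qs = (p − 19.5) + 294.
New equilibrium: consumers pay £81.5, suppliers receive £62, q = 356. (Wedge: pb − ps = 19.5.)
The less price-elastic side of the market bears the larger share of a per-unit tax.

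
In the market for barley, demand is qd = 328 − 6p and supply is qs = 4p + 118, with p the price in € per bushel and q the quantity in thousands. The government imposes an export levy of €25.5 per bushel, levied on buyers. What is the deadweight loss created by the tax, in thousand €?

Before the tax: set 328 − 6p = 4p + 118 → p* = €21, q* = 202.
With the tax collected from buyers, demand (in seller-price terms) shifts: qd = 328 − 6(p + 25.5).
New equilibrium: buyers pay €31.2, suppliers receive €5.7, q = 140.8. (Wedge: pb − ps = 25.5.)
Quantity falls by |ΔQ| = |202 − 140.8| = 61.2.
DWL = ½ · t · |ΔQ| = ½ · 25.5 · 61.2 = €780.3.

Deadweight loss = €780.3 thousand.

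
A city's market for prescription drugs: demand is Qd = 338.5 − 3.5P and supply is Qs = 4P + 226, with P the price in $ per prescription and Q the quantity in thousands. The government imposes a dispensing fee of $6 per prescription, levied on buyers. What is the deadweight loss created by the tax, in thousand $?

Without the tax, 338.5 − 3.5P = 4P + 226 gives 7.5P = 112.5, so P* = $15 and Q* = 286.
With the tax collected from buyers, demand (in seller-price terms) shifts: Qd = 338.5 − 3.5(P + 6).
Solving gives Q = 274.8 with buyers paying $18.2 and producers receiving $12.2 (the $6 wedge).
Quantity falls by |ΔQ| = |286 − 274.8| = 11.2.
DWL = ½ · t · |ΔQ| = ½ · 6 · 11.2 = $33.6.

Deadweight loss = $33.6 thousand.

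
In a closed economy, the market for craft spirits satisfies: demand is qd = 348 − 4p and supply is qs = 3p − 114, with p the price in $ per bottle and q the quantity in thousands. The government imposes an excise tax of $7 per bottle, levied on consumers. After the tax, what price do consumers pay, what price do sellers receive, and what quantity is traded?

Without the tax, 348 − 4p = 3p − 114 gives 7p = 462, so p* = $66 and q* = 84.
With the tax collected from consumers, demand (in seller-price terms) shifts: qd = 348 − 4(p + 7).
Solving gives q = 72 with consumers paying $69 and sellers receiving $62 (the $7 wedge).

Consumers pay $69; sellers receive $62; quantity = 72.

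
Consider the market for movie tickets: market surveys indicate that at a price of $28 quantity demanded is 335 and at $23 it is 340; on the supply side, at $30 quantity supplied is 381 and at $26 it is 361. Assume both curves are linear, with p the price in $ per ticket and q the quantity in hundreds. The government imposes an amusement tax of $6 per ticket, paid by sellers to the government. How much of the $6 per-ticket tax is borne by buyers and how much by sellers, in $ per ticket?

Buyers bear $5 per ticket; sellers bear $1 per ticket.

Demand slope: (340 − 335)/(23 − 28) = -1, so qd = 363 − p.
Supply slope: (361 − 381)/(26 − 30) = 5, so qs = 5p + 231.
Before the tax: set 363 − p = 5p + 231 → p* = $22, q* = 341.
With the tax collected from sellers, supply shifts: qs = 5(p − 6) + 231.
Solving gives q = 336 with buyers paying $27 and sellers receiving $21 (the $6 wedge).
Burden on buyers: $5; on sellers: $1. (They sum to $6.)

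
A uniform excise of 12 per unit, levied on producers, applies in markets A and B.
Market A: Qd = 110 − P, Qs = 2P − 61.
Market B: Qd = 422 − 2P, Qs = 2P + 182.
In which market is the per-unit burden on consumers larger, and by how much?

Market A: pre-tax P* = 57, Q* = 53; post-tax Q = 45; per-unit burden on consumers = 8.
Market B: pre-tax P* = 60, Q* = 302; post-tax Q = 290; per-unit burden on consumers = 6.
Difference: 8 vs 6 → market A is larger by 2.

Market A, by 2.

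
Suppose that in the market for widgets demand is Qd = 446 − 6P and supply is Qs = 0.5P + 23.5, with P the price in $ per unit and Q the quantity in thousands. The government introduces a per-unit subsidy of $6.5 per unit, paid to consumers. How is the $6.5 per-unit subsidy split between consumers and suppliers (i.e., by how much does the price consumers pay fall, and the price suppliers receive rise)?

Before the subsidy: set 446 − 6P = 0.5P + 23.5 → P* = $65, Q* = 56.
With a per-unit subsidy paid to consumers, each effectively pays P − 6.5, so demand becomes Qd = 446 − 6(P − 6.5).
Solving gives Q = 59 with consumers paying $64.5 and suppliers receiving $71 (the $6.5 wedge).
Gain to consumers: $0.5; to suppliers: $6. (They sum to $6.5.)

Consumers gain $0.5 per unit; suppliers gain $6 per unit.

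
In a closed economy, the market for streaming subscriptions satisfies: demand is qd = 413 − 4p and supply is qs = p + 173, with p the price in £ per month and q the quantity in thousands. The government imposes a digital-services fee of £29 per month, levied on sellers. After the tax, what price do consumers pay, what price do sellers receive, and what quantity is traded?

Consumers pay £53.8; sellers receive £24.8; quantity = 197.8.

Before the tax: set 413 − 4p = p + 173 → p* = £48, q* = 221.
With the tax collected from sellers, supply shifts: qs = (p − 29) + 173.
Solving gives q = 197.8 with consumers paying £53.8 and sellers receiving £24.8 (the £29 wedge).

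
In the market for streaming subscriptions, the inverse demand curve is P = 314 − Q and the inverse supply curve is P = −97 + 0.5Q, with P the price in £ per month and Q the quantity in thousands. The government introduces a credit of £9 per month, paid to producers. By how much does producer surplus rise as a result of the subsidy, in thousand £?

Producer surplus rises by £831 thousand.

Rewrite in direct form: Qd = 314 − P and Qs = 2P + 194.
Before the subsidy: set 314 − P = 2P + 194 → P* = £40, Q* = 274.
With a per-unit subsidy paid to producers, each receives P + 9 per unit sold, so supply becomes Qs = 2(P + 9) + 194.
New equilibrium: buyers pay £34, producers receive £43, Q = 280. (Wedge: Pb − Ps = −9.)
ΔPS is the trapezoid between Q = 280 and Q = 274 of height £3: ½ · (274 + 280) · 3 = £831.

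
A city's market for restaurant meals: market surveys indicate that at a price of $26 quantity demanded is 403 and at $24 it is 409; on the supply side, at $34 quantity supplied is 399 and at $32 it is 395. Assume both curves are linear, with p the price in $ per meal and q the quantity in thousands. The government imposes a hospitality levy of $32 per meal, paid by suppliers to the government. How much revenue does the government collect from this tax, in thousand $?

Demand slope: (409 − 403)/(24 − 26) = -3, so qd = 481 − 3p.
Supply slope: (395 − 399)/(32 − 34) = 2, so qs = 2p + 331.
Before the tax: set 481 − 3p = 2p + 331 → p* = $30, q* = 391.
With the tax collected from suppliers, supply shifts: qs = 2(p − 32) + 331.
New equilibrium: consumers pay $42.8, suppliers receive $10.8, q = 352.6. (Wedge: pb − ps = 32.)
Revenue = t · Q = 32 · 352.6 = $11283.2.

Tax revenue = $11283.2 thousand.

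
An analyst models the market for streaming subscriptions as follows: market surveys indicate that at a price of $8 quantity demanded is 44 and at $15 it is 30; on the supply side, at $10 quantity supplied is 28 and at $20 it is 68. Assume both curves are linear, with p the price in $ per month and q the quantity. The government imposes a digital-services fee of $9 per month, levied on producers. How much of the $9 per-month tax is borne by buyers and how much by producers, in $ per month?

Buyers bear $6 per month; producers bear $3 per month.

Demand slope: (30 − 44)/(15 − 8) = -2, so qd = 60 − 2p.
Supply slope: (68 − 28)/(20 − 10) = 4, so qs = 4p − 12.
Before the tax: set 60 − 2p = 4p − 12 → p* = $12, q* = 36.
With the tax collected from producers, supply shifts: qs = 4(p − 9) − 12.
New equilibrium: buyers pay $18, producers receive $9, q = 24. (Wedge: pb − ps = 9.)
Burden on buyers: $6; on producers: $3. (They sum to $9.)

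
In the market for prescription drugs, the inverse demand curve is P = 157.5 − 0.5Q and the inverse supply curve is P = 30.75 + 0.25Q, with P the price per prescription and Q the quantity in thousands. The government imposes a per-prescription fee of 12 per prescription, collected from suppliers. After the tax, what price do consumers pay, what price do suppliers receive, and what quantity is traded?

Consumers pay 81; suppliers receive 69; quantity = 153.

Rewrite in direct form: Qd = 315 − 2P and Qs = 4P − 123.
Without the tax, 315 − 2P = 4P − 123 gives 6P = 438, so P* = 73 and Q* = 169.
With the tax collected from suppliers, supply shifts: Qs = 4(P − 12) − 123.
New equilibrium: consumers pay 81, suppliers receive 69, Q = 153. (Wedge: Pb − Ps = 12.)
The less price-elastic side of the market bears the larger share of a per-unit tax.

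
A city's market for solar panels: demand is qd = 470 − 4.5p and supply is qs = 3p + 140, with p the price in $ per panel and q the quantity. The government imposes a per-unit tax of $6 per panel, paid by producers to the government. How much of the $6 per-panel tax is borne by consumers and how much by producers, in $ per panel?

Consumers bear $2.4 per panel; producers bear $3.6 per panel.

Before the tax: set 470 − 4.5p = 3p + 140 → p* = $44, q* = 272.
With the tax collected from producers, supply shifts: qs = 3(p − 6) + 140.
New equilibrium: consumers pay $46.4, producers receive $40.4, q = 261.2. (Wedge: pb − ps = 6.)
Burden on consumers: $2.4; on producers: $3.6. (They sum to $6.)
The less price-elastic side of the market bears the larger share of a per-unit tax.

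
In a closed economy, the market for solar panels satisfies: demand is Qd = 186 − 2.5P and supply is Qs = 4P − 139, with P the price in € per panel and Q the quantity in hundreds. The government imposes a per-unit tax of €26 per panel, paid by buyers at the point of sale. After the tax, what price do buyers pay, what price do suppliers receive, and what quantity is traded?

Before the tax: set 186 − 2.5P = 4P − 139 → P* = €50, Q* = 61.
With the tax collected from buyers, demand (in seller-price terms) shifts: Qd = 186 − 2.5(P + 26).
Solving gives Q = 21 with buyers paying €66 and suppliers receiving €40 (the €26 wedge).

Buyers pay €66; suppliers receive €40; quantity = 21.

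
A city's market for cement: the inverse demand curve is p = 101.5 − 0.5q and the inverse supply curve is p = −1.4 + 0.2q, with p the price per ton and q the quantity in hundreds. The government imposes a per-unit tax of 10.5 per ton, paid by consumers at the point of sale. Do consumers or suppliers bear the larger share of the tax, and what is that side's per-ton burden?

Consumers bear the larger share: 7.5 per ton.

Rewrite in direct form: qd = 203 − 2p and qs = 5p + 7.
Without the tax, 203 − 2p = 5p + 7 gives 7p = 196, so p* = 28 and q* = 147.
With the tax collected from consumers, demand (in seller-price terms) shifts: qd = 203 − 2(p + 10.5).
New equilibrium: consumers pay 35.5, suppliers receive 25, q = 132. (Wedge: pb − ps = 10.5.)
Per-ton burden: consumers 7.5, suppliers 3.
Consumers take the larger share because demand is less price-elastic here (demand slope 2 vs supply slope 5).
The less price-elastic side of the market bears the larger share of a per-unit tax.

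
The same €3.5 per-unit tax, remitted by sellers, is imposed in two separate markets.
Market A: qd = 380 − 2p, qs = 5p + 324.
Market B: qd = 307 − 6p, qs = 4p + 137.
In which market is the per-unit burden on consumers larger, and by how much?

Market A, by €1.1.

Market A: pre-tax p* = €8, q* = 364; post-tax q = 359; per-unit burden on consumers = €2.5.
Market B: pre-tax p* = €17, q* = 205; post-tax q = 196.6; per-unit burden on consumers = €1.4.
Difference: €2.5 vs €1.4 → market A is larger by €1.1.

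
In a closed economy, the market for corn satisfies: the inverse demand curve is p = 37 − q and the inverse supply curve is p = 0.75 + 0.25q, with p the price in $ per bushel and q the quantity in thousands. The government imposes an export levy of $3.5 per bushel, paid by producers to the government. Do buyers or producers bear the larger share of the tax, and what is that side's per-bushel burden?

Rewrite in direct form: qd = 37 − p and qs = 4p − 3.
Before the tax: set 37 − p = 4p − 3 → p* = $8, q* = 29.
With the tax collected from producers, supply shifts: qs = 4(p − 3.5) − 3.
New equilibrium: buyers pay $10.8, producers receive $7.3, q = 26.2. (Wedge: pb − ps = 3.5.)
Per-bushel burden: buyers $2.8, producers $0.7.
Buyers take the larger share because demand is less price-elastic here (demand slope 1 vs supply slope 4).

Buyers bear the larger share: $2.8 per bushel.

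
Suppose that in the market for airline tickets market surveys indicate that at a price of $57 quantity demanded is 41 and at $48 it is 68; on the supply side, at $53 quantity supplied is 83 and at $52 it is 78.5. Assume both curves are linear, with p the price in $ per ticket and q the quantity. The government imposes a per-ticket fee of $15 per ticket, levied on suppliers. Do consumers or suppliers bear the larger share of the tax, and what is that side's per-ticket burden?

Demand slope: (68 − 41)/(48 − 57) = -3, so qd = 212 − 3p.
Supply slope: (78.5 − 83)/(52 − 53) = 4.5, so qs = 4.5p − 155.5.
Without the tax, 212 − 3p = 4.5p − 155.5 gives 7.5p = 367.5, so p* = $49 and q* = 65.
With the tax collected from suppliers, supply shifts: qs = 4.5(p − 15) − 155.5.
New equilibrium: consumers pay $58, suppliers receive $43, q = 38. (Wedge: pb − ps = 15.)
Per-ticket burden: consumers $9, suppliers $6.
Consumers take the larger share because demand is less price-elastic here (demand slope 3 vs supply slope 4.5).

Consumers bear the larger share: $9 per ticket.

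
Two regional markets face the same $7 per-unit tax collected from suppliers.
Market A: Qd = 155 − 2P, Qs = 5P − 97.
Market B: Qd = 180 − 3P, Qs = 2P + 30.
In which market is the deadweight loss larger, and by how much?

Market A: pre-tax P* = $36, Q* = 83; post-tax Q = 73; deadweight loss = $35.
Market B: pre-tax P* = $30, Q* = 90; post-tax Q = 81.6; deadweight loss = $29.4.
Difference: $35 vs $29.4 → market A is larger by $5.6.

Market A, by $5.6.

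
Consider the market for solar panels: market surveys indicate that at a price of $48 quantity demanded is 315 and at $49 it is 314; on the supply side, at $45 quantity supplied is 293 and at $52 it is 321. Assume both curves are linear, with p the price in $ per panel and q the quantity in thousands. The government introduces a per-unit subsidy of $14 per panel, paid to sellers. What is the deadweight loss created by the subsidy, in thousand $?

Demand slope: (314 − 315)/(49 − 48) = -1, so qd = 363 − p.
Supply slope: (321 − 293)/(52 − 45) = 4, so qs = 4p + 113.
Before the subsidy: set 363 − p = 4p + 113 → p* = $50, q* = 313.
With a per-unit subsidy paid to sellers, each receives p + 14 per unit sold, so supply becomes qs = 4(p + 14) + 113.
New equilibrium: consumers pay $38.8, sellers receive $52.8, q = 324.2. (Wedge: pb − ps = −14.)
Quantity rises by |ΔQ| = |313 − 324.2| = 11.2.
DWL = ½ · t · |ΔQ| = ½ · 14 · 11.2 = $78.4.

Deadweight loss = $78.4 thousand.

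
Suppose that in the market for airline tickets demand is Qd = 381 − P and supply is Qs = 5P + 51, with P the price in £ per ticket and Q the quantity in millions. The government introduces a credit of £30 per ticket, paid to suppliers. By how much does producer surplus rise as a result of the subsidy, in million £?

Producer surplus rises by £1692.5 million.

Without the subsidy, 381 − P = 5P + 51 gives 6P = 330, so P* = £55 and Q* = 326.
With a per-unit subsidy paid to suppliers, each receives P + 30 per unit sold, so supply becomes Qs = 5(P + 30) + 51.
New equilibrium: buyers pay £30, suppliers receive £60, Q = 351. (Wedge: Pb − Ps = −30.)
ΔPS is the trapezoid between Q = 351 and Q = 326 of height £5: ½ · (326 + 351) · 5 = £1692.5.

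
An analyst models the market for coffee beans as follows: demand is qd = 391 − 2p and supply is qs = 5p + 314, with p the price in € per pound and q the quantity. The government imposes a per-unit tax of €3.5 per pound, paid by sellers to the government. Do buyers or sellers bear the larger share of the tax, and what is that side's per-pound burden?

Buyers bear the larger share: €2.5 per pound.

Without the tax, 391 − 2p = 5p + 314 gives 7p = 77, so p* = €11 and q* = 369.
With the tax collected from sellers, supply shifts: qs = 5(p − 3.5) + 314.
Solving gives q = 364 with buyers paying €13.5 and sellers receiving €10 (the €3.5 wedge).
Per-pound burden: buyers €2.5, sellers €1.
Buyers take the larger share because demand is less price-elastic here (demand slope 2 vs supply slope 5).
The less price-elastic side of the market bears the larger share of a per-unit tax.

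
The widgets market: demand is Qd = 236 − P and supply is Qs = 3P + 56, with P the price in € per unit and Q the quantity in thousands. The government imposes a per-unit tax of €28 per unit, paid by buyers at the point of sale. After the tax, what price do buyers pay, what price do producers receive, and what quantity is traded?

Buyers pay €66; producers receive €38; quantity = 170.

Without the tax, 236 − P = 3P + 56 gives 4P = 180, so P* = €45 and Q* = 191.
With the tax collected from buyers, demand (in seller-price terms) shifts: Qd = 236 − (P + 28).
Solving gives Q = 170 with buyers paying €66 and producers receiving €38 (the €28 wedge).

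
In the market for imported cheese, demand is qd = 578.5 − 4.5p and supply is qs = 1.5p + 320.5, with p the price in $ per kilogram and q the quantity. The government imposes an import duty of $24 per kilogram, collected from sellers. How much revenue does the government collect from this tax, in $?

Without the tax, 578.5 − 4.5p = 1.5p + 320.5 gives 6p = 258, so p* = $43 and q* = 385.
With the tax collected from sellers, supply shifts: qs = 1.5(p − 24) + 320.5.
New equilibrium: consumers pay $49, sellers receive $25, q = 358. (Wedge: pb − ps = 24.)
Revenue = t · Q = 24 · 358 = $8592.

Tax revenue = $8592.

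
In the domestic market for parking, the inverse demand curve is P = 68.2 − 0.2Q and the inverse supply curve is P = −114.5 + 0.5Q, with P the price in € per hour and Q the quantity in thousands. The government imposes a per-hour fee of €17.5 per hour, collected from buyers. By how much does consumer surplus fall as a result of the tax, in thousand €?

Inverting to Q(P) form: Qd = 341 − 5P; Qs = 2P + 229.
Before the tax: set 341 − 5P = 2P + 229 → P* = €16, Q* = 261.
With the tax collected from buyers, demand (in seller-price terms) shifts: Qd = 341 − 5(P + 17.5).
Solving gives Q = 236 with buyers paying €21 and suppliers receiving €3.5 (the €17.5 wedge).
ΔCS is the trapezoid between Q = 236 and Q = 261 of height €5: ½ · (261 + 236) · 5 = €1242.5.

Consumer surplus falls by €1242.5 thousand.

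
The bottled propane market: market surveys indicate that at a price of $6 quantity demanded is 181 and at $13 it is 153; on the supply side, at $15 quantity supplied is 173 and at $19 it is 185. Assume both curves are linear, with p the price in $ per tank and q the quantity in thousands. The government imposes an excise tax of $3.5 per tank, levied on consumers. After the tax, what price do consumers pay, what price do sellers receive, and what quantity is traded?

Consumers pay $12.5; sellers receive $9; quantity = 155.

Demand slope: (153 − 181)/(13 − 6) = -4, so qd = 205 − 4p.
Supply slope: (185 − 173)/(19 − 15) = 3, so qs = 3p + 128.
Before the tax: set 205 − 4p = 3p + 128 → p* = $11, q* = 161.
With the tax collected from consumers, demand (in seller-price terms) shifts: qd = 205 − 4(p + 3.5).
Solving gives q = 155 with consumers paying $12.5 and sellers receiving $9 (the $3.5 wedge).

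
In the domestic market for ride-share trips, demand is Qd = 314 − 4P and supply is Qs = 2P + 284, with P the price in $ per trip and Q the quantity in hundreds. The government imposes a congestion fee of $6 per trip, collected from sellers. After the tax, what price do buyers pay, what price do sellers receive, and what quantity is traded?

Without the tax, 314 − 4P = 2P + 284 gives 6P = 30, so P* = $5 and Q* = 294.
With the tax collected from sellers, supply shifts: Qs = 2(P − 6) + 284.
Solving gives Q = 286 with buyers paying $7 and sellers receiving $1 (the $6 wedge).

Buyers pay $7; sellers receive $1; quantity = 286.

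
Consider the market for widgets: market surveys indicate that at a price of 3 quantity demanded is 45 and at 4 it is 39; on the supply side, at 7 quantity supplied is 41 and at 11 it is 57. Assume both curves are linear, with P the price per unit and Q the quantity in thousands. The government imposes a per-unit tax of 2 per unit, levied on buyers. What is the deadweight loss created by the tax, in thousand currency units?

Deadweight loss = 4.8 thousand.

Demand slope: (39 − 45)/(4 − 3) = -6, so Qd = 63 − 6P.
Supply slope: (57 − 41)/(11 − 7) = 4, so Qs = 4P + 13.
Without the tax, 63 − 6P = 4P + 13 gives 10P = 50, so P* = 5 and Q* = 33.
With the tax collected from buyers, demand (in seller-price terms) shifts: Qd = 63 − 6(P + 2).
New equilibrium: buyers pay 5.8, suppliers receive 3.8, Q = 28.2. (Wedge: Pb − Ps = 2.)
Quantity falls by |ΔQ| = |33 − 28.2| = 4.8.
DWL = ½ · t · |ΔQ| = ½ · 2 · 4.8 = 4.8.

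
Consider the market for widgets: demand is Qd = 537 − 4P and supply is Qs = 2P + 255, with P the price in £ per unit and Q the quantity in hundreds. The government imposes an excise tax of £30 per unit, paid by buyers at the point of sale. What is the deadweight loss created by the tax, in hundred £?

Before the tax: set 537 − 4P = 2P + 255 → P* = £47, Q* = 349.
With the tax collected from buyers, demand (in seller-price terms) shifts: Qd = 537 − 4(P + 30).
Solving gives Q = 309 with buyers paying £57 and suppliers receiving £27 (the £30 wedge).
Quantity falls by |ΔQ| = |349 − 309| = 40.
DWL = ½ · t · |ΔQ| = ½ · 30 · 40 = £600.

Deadweight loss = £600 hundred.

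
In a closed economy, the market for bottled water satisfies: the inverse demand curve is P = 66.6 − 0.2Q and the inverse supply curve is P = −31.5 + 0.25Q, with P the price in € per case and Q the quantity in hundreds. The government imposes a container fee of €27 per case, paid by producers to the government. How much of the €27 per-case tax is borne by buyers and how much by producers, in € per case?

Buyers bear €12 per case; producers bear €15 per case.

Rewrite in direct form: Qd = 333 − 5P and Qs = 4P + 126.
Before the tax: set 333 − 5P = 4P + 126 → P* = €23, Q* = 218.
With the tax collected from producers, supply shifts: Qs = 4(P − 27) + 126.
New equilibrium: buyers pay €35, producers receive €8, Q = 158. (Wedge: Pb − Ps = 27.)
Burden on buyers: €12; on producers: €15. (They sum to €27.)
The less price-elastic side of the market bears the larger share of a per-unit tax.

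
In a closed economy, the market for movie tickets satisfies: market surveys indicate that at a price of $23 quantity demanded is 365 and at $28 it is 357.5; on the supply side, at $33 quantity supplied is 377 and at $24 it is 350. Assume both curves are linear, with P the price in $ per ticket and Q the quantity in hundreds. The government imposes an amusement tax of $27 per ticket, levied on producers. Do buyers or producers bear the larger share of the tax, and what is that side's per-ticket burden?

Buyers bear the larger share: $18 per ticket.

Demand slope: (357.5 − 365)/(28 − 23) = -1.5, so Qd = 399.5 − 1.5P.
Supply slope: (350 − 377)/(24 − 33) = 3, so Qs = 3P + 278.
Before the tax: set 399.5 − 1.5P = 3P + 278 → P* = $27, Q* = 359.
With the tax collected from producers, supply shifts: Qs = 3(P − 27) + 278.
Solving gives Q = 332 with buyers paying $45 and producers receiving $18 (the $27 wedge).
Per-ticket burden: buyers $18, producers $9.
Buyers take the larger share because demand is less price-elastic here (demand slope 1.5 vs supply slope 3).
The less price-elastic side of the market bears the larger share of a per-unit tax.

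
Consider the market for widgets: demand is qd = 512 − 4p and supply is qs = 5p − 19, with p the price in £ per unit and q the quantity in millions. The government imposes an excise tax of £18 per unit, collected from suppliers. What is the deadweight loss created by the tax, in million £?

Deadweight loss = £360 million.

Before the tax: set 512 − 4p = 5p − 19 → p* = £59, q* = 276.
With the tax collected from suppliers, supply shifts: qs = 5(p − 18) − 19.
New equilibrium: consumers pay £69, suppliers receive £51, q = 236. (Wedge: pb − ps = 18.)
Quantity falls by |ΔQ| = |276 − 236| = 40.
DWL = ½ · t · |ΔQ| = ½ · 18 · 40 = £360.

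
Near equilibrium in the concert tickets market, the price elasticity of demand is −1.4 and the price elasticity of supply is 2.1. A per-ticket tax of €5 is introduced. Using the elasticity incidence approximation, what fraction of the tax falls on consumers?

Incidence ratio: consumers' share ≈ εs / (εs + |εd|) = 2.1 / (2.1 + 1.4) = 0.6.
Supply is the more elastic side, so consumers bear the larger share.

Consumers' share ≈ 0.6.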